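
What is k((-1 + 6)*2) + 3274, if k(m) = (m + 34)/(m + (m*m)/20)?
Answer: 49154/15 ≈ 3276.9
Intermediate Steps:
k(m) = (34 + m)/(m + m²/20) (k(m) = (34 + m)/(m + m²*(1/20)) = (34 + m)/(m + m²/20))
k((-1 + 6)*2) + 3274 = 20*(34 + (-1 + 6)*2)/((((-1 + 6)*2))*(20 + (-1 + 6)*2)) + 3274 = 20*(34 + 5*2)/(((5*2))*(20 + 5*2)) + 3274 = 20*(34 + 10)/(10*(20 + 10)) + 3274 = 20*(⅒)*44/30 + 3274 = 20*(⅒)*(1/30)*44 + 3274 = 44/15 + 3274 = 49154/15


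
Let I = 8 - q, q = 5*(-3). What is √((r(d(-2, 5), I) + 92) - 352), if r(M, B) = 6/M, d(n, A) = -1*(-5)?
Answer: I*√6470/5 ≈ 16.087*I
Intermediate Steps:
d(n, A) = 5
q = -15
I = 23 (I = 8 - 1*(-15) = 8 + 15 = 23)
√((r(d(-2, 5), I) + 92) - 352) = √((6/5 + 92) - 352) = √(466/5 - 352) = √(-1294/5) = I*√6470/5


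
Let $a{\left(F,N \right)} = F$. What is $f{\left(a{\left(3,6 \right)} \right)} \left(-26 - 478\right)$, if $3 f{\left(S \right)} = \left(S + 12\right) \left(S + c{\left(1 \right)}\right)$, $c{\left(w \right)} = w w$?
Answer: $-10080$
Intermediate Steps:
$c{\left(w \right)} = w^{2}$
$f{\left(S \right)} = \frac{\left(1 + S\right) \left(12 + S\right)}{3}$ ($f{\left(S \right)} = \frac{\left(S + 12\right) \left(S + 1^{2}\right)}{3} = \frac{\left(12 + S\right) \left(S + 1\right)}{3} = \frac{\left(12 + S\right) \left(1 + S\right)}{3} = \frac{\left(1 + S\right) \left(12 + S\right)}{3}$)
$f{\left(a{\left(3,6 \right)} \right)} \left(-26 - 478\right) = \left(4 + \frac{3^{2}}{3} + \frac{13}{3} \cdot 3\right) \left(-26 - 478\right) = \left(4 + \frac{1}{3} \cdot 9 + 13\right) \left(-504\right) = \left(4 + 3 + 13\right) \left(-504\right) = 20 \left(-504\right) = -10080$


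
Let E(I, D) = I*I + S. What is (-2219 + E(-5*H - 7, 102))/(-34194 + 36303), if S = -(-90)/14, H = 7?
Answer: -3140/14763 ≈ -0.21269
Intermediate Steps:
S = 45/7 (S = -(-90)/14 = -9*(-5/7) = 45/7 ≈ 6.4286)
E(I, D) = 45/7 + I**2 (E(I, D) = I*I + 45/7 = I**2 + 45/7 = 45/7 + I**2)
(-2219 + E(-5*H - 7, 102))/(-34194 + 36303) = (-2219 + (45/7 + (-5*7 - 7)**2))/(-34194 + 36303) = (-2219 + (45/7 + (-35 - 7)**2))/2109 = (-2219 + (45/7 + (-42)**2))*(1/2109) = (-2219 + (45/7 + 1764))*(1/2109) = (-2219 + 12393/7)*(1/2109) = -3140/7*1/2109 = -3140/14763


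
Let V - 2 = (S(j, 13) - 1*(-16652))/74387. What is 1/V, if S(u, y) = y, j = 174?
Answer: 74387/165439 ≈ 0.44963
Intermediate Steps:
V = 165439/74387 (V = 2 + (13 - 1*(-16652))/74387 = 2 + (13 + 16652)*(1/74387) = 2 + 16665*(1/74387) = 2 + 16665/74387 = 165439/74387 ≈ 2.2240)
1/V = 1/(165439/74387) = 74387/165439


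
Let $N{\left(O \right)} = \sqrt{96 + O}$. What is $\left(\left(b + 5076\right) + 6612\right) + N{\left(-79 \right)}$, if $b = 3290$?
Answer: $14978 + \sqrt{17} \approx 14982.0$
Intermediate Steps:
$\left(\left(b + 5076\right) + 6612\right) + N{\left(-79 \right)} = \left(\left(3290 + 5076\right) + 6612\right) + \sqrt{96 - 79} = \left(8366 + 6612\right) + \sqrt{17} = 14978 + \sqrt{17}$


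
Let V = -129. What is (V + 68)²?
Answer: 3721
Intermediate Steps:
(V + 68)² = (-129 + 68)² = (-61)² = 3721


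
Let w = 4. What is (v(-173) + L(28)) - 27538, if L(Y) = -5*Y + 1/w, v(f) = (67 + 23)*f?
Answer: -172991/4 ≈ -43248.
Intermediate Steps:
v(f) = 90*f
L(Y) = ¼ - 5*Y (L(Y) = -5*Y + 1/4 = -5*Y + ¼ = ¼ - 5*Y)
(v(-173) + L(28)) - 27538 = (90*(-173) + (¼ - 5*28)) - 27538 = (-15570 + (¼ - 140)) - 27538 = (-15570 - 559/4) - 27538 = -62839/4 - 27538 = -172991/4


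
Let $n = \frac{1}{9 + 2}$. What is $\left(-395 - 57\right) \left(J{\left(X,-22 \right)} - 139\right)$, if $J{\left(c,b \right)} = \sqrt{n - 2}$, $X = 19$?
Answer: $62828 - \frac{452 i \sqrt{231}}{11} \approx 62828.0 - 624.53 i$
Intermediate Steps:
$n = \frac{1}{11} \approx 0.090909$
$J{\left(c,b \right)} = \frac{i \sqrt{231}}{11}$ ($J{\left(c,b \right)} = \sqrt{\frac{1}{11} - 2} = \sqrt{- \frac{21}{11}} = \frac{i \sqrt{231}}{11}$)
$\left(-395 - 57\right) \left(J{\left(X,-22 \right)} - 139\right) = \left(-395 - 57\right) \left(\frac{i \sqrt{231}}{11} - 139\right) = - 452 \left(-139 + \frac{i \sqrt{231}}{11}\right) = 62828 - \frac{452 i \sqrt{231}}{11}$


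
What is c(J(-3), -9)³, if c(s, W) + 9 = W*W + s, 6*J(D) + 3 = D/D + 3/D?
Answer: 2924207/8 ≈ 3.6553e+5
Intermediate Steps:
J(D) = -⅓ + 1/(2*D) (J(D) = -½ + (D/D + 3/D)/6 = -½ + (1 + 3/D)/6 = -½ + (⅙ + 1/(2*D)) = -⅓ + 1/(2*D))
c(s, W) = -9 + s + W² (c(s, W) = -9 + (W*W + s) = -9 + (W² + s) = -9 + (s + W²) = -9 + s + W²)
c(J(-3), -9)³ = (-9 + (⅙)*(3 - 2*(-3))/(-3) + (-9)²)³ = (-9 + (⅙)*(-⅓)*(3 + 6) + 81)³ = (-9 + (⅙)*(-⅓)*9 + 81)³ = (-9 - ½ + 81)³ = (143/2)³ = 2924207/8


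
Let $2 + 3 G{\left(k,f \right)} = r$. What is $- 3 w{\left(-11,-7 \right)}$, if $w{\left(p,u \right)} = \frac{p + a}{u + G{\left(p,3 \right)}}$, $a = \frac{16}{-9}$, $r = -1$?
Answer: $- \frac{115}{24} \approx -4.7917$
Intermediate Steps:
$G{\left(k,f \right)} = -1$ ($G{\left(k,f \right)} = - \frac{2}{3} + \frac{1}{3} \left(-1\right) = - \frac{2}{3} - \frac{1}{3} = -1$)
$a = - \frac{16}{9}$ ($a = 16 \left(- \frac{1}{9}\right) = - \frac{16}{9} \approx -1.7778$)
$w{\left(p,u \right)} = \frac{- \frac{16}{9} + p}{-1 + u}$ ($w{\left(p,u \right)} = \frac{p - \frac{16}{9}}{u - 1} = \frac{- \frac{16}{9} + p}{-1 + u}$)
$- 3 w{\left(-11,-7 \right)} = - 3 \frac{- \frac{16}{9} - 11}{-1 - 7} = - 3 \frac{1}{-8} \left(- \frac{115}{9}\right) = - 3 \left(\left(- \frac{1}{8}\right) \left(- \frac{115}{9}\right)\right) = \left(-3\right) \frac{115}{72} = - \frac{115}{24}$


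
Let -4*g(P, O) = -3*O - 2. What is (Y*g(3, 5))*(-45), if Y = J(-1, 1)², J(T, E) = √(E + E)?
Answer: -765/2 ≈ -382.50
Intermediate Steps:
J(T, E) = √2*√E (J(T, E) = √(2*E) = √2*√E)
g(P, O) = ½ + 3*O/4 (g(P, O) = -(-3*O - 2)/4 = -(-2 - 3*O)/4 = ½ + 3*O/4)
Y = 2 (Y = (√2*√1)² = (√2*1)² = (√2)² = 2)
(Y*g(3, 5))*(-45) = (2*(½ + (¾)*5))*(-45) = (2*(½ + 15/4))*(-45) = (2*(17/4))*(-45) = (17/2)*(-45) = -765/2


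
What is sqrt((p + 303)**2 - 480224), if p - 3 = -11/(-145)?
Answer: I*sqrt(8127036439)/145 ≈ 621.72*I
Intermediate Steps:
p = 446/145 (p = 3 - 11/(-145) = 3 - 11*(-1/145) = 3 + 11/145 = 446/145 ≈ 3.0759)
sqrt((p + 303)**2 - 480224) = sqrt((446/145 + 303)**2 - 480224) = sqrt((44381/145)**2 - 480224) = sqrt(1969673161/21025 - 480224) = sqrt(-8127036439/21025) = I*sqrt(8127036439)/145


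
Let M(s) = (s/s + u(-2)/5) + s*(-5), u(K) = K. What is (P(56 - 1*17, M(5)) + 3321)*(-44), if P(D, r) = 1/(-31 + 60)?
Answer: -4237640/29 ≈ -1.4613e+5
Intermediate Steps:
M(s) = ⅗ - 5*s (M(s) = (s/s - 2/5) + s*(-5) = (1 - 2*⅕) - 5*s = (1 - ⅖) - 5*s = ⅗ - 5*s)
P(D, r) = 1/29
(P(56 - 1*17, M(5)) + 3321)*(-44) = (1/29 + 3321)*(-44) = (96310/29)*(-44) = -4237640/29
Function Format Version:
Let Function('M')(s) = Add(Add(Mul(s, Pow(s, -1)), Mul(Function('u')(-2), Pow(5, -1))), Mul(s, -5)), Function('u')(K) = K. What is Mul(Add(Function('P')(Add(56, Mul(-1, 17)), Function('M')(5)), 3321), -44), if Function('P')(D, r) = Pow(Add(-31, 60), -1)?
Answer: Rational(-4237640, 29) ≈ -1.4613e+5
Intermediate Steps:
Function('M')(s) = Add(Rational(3, 5), Mul(-5, s)) (Function('M')(s) = Add(Add(Mul(s, Pow(s, -1)), Mul(-2, Pow(5, -1))), Mul(s, -5)) = Add(Add(1, Mul(-2, Rational(1, 5))), Mul(-5, s)) = Add(Add(1, Rational(-2, 5)), Mul(-5, s)) = Add(Rational(3, 5), Mul(-5, s)))
Function('P')(D, r) = Rational(1, 29) (Function('P')(D, r) = Pow(29, -1) = Rational(1, 29))
Mul(Add(Function('P')(Add(56, Mul(-1, 17)), Function('M')(5)), 3321), -44) = Mul(Add(Rational(1, 29), 3321), -44) = Mul(Rational(96310, 29), -44) = Rational(-4237640, 29)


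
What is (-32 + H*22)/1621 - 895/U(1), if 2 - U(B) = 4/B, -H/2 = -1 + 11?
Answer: 1449851/3242 ≈ 447.21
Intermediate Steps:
H = -20 (H = -2*(-1 + 11) = -2*10 = -20)
U(B) = 2 - 4/B
(-32 + H*22)/1621 - 895/U(1) = (-32 - 20*22)/1621 - 895/(2 - 4/1) = (-32 - 440)*(1/1621) - 895/(2 - 4*1) = -472*1/1621 - 895/(2 - 4) = -472/1621 - 895/(-2) = -472/1621 - 895*(-1/2) = -472/1621 + 895/2 = 1449851/3242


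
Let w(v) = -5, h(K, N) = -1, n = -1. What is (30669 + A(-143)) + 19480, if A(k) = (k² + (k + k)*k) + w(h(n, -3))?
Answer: 111491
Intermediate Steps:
A(k) = -5 + 3*k² (A(k) = (k² + (k + k)*k) - 5 = (k² + (2*k)*k) - 5 = (k² + 2*k²) - 5 = 3*k² - 5 = -5 + 3*k²)
(30669 + A(-143)) + 19480 = (30669 + (-5 + 3*(-143)²)) + 19480 = (30669 + (-5 + 3*20449)) + 19480 = (30669 + (-5 + 61347)) + 19480 = (30669 + 61342) + 19480 = 92011 + 19480 = 111491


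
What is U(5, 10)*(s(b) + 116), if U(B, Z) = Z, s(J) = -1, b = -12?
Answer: 1150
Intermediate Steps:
U(5, 10)*(s(b) + 116) = 10*(-1 + 116) = 10*115 = 1150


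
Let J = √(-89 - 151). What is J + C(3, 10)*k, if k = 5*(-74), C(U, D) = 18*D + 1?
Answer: -66970 + 4*I*√15 ≈ -66970.0 + 15.492*I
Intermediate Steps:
C(U, D) = 1 + 18*D
J = 4*I*√15 (J = √(-240) = 4*I*√15 ≈ 15.492*I)
k = -370
J + C(3, 10)*k = 4*I*√15 + (1 + 18*10)*(-370) = 4*I*√15 + (1 + 180)*(-370) = 4*I*√15 + 181*(-370) = 4*I*√15 - 66970 = -66970 + 4*I*√15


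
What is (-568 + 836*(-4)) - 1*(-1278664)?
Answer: 1274752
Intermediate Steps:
(-568 + 836*(-4)) - 1*(-1278664) = (-568 - 3344) + 1278664 = -3912 + 1278664 = 1274752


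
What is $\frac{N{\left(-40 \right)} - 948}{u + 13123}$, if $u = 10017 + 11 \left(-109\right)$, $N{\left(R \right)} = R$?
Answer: $- \frac{988}{21941} \approx -0.04503$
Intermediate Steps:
$u = 8818$ ($u = 10017 - 1199 = 8818$)
$\frac{N{\left(-40 \right)} - 948}{u + 13123} = \frac{-40 - 948}{8818 + 13123} = - \frac{988}{21941}$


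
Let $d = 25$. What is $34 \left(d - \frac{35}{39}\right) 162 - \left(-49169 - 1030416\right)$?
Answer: $\frac{15760445}{13} \approx 1.2123 \cdot 10^{6}$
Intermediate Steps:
$34 \left(d - \frac{35}{39}\right) 162 - \left(-49169 - 1030416\right) = 34 \left(25 - \frac{35}{39}\right) 162 - \left(-49169 - 1030416\right) = 34 \left(25 - \frac{35}{39}\right) 162 - -1079585 = 34 \cdot \frac{940}{39} \cdot 162 + 1079585 = \frac{31960}{39} \cdot 162 + 1079585 = \frac{1725840}{13} + 1079585 = \frac{15760445}{13}$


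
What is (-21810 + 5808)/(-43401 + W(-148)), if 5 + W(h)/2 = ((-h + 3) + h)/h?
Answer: 1184148/3212417 ≈ 0.36862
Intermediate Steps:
W(h) = -10 + 6/h (W(h) = -10 + 2*(((-h + 3) + h)/h) = -10 + 2*(((3 - h) + h)/h) = -10 + 2*(3/h) = -10 + 6/h)
(-21810 + 5808)/(-43401 + W(-148)) = (-21810 + 5808)/(-43401 + (-10 + 6/(-148))) = -16002/(-43401 + (-10 + 6*(-1/148))) = -16002/(-43401 + (-10 - 3/74)) = -16002/(-43401 - 743/74) = -16002/(-3212417/74) = -16002*(-74/3212417) = 1184148/3212417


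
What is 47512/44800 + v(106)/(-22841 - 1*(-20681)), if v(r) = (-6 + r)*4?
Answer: 132353/151200 ≈ 0.87535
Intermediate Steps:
v(r) = -24 + 4*r
47512/44800 + v(106)/(-22841 - 1*(-20681)) = 47512/44800 + (-24 + 4*106)/(-22841 - 1*(-20681)) = 47512*(1/44800) + (-24 + 424)/(-22841 + 20681) = 5939/5600 + 400/(-2160) = 5939/5600 + 400*(-1/2160) = 5939/5600 - 5/27 = 132353/151200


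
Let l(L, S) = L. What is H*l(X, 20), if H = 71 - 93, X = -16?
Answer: 352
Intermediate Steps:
H = -22
H*l(X, 20) = -22*(-16) = 352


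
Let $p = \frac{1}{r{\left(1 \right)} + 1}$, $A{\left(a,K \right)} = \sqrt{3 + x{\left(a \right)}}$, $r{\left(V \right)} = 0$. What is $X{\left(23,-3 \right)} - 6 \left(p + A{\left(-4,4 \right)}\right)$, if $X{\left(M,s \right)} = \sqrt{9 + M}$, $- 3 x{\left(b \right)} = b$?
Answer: $-6 - 2 \sqrt{39} + 4 \sqrt{2} \approx -12.833$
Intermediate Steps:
$x{\left(b \right)} = - \frac{b}{3}$
$A{\left(a,K \right)} = \sqrt{3 - \frac{a}{3}}$
$p = 1$ ($p = \frac{1}{0 + 1} = 1^{-1} = 1$)
$X{\left(23,-3 \right)} - 6 \left(p + A{\left(-4,4 \right)}\right) = \sqrt{9 + 23} - 6 \left(1 + \frac{\sqrt{27 - -12}}{3}\right) = \sqrt{32} - 6 \left(1 + \frac{\sqrt{27 + 12}}{3}\right) = 4 \sqrt{2} - 6 \left(1 + \frac{\sqrt{39}}{3}\right) = 4 \sqrt{2} - \left(6 + 2 \sqrt{39}\right) = -6 - 2 \sqrt{39} + 4 \sqrt{2}$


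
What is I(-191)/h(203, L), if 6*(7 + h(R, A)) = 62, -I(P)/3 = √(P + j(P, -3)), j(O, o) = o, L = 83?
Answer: -9*I*√194/10 ≈ -12.536*I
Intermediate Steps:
I(P) = -3*√(-3 + P) (I(P) = -3*√(P - 3) = -3*√(-3 + P))
h(R, A) = 10/3 (h(R, A) = -7 + (⅙)*62 = -7 + 31/3 = 10/3)
I(-191)/h(203, L) = (-3*√(-3 - 191))/(10/3) = -3*I*√194*(3/10) = -9*I*√194/10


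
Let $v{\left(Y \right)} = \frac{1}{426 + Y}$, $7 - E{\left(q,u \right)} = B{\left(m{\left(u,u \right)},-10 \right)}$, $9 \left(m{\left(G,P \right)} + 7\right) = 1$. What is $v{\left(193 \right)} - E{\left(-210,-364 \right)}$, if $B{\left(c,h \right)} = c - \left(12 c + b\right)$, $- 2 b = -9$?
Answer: $\frac{716201}{11142} \approx 64.279$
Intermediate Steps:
$m{\left(G,P \right)} = - \frac{62}{9}$ ($m{\left(G,P \right)} = -7 + \frac{1}{9} \cdot 1 = -7 + \frac{1}{9} = - \frac{62}{9}$)
$b = \frac{9}{2}$ ($b = \left(- \frac{1}{2}\right) \left(-9\right) = \frac{9}{2} \approx 4.5$)
$B{\left(c,h \right)} = - \frac{9}{2} - 11 c$ ($B{\left(c,h \right)} = c - \left(12 c + \frac{9}{2}\right) = c - \left(\frac{9}{2} + 12 c\right) = - \frac{9}{2} - 11 c$)
$E{\left(q,u \right)} = - \frac{1157}{18}$ ($E{\left(q,u \right)} = 7 - \left(- \frac{9}{2} - - \frac{682}{9}\right) = 7 - \left(- \frac{9}{2} + \frac{682}{9}\right) = 7 - \frac{1283}{18} = - \frac{1157}{18}$)
$v{\left(193 \right)} - E{\left(-210,-364 \right)} = \frac{1}{426 + 193} - - \frac{1157}{18} = \frac{1}{619} + \frac{1157}{18} = \frac{716201}{11142}$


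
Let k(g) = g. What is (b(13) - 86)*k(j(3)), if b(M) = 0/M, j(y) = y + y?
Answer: -516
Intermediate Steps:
j(y) = 2*y
b(M) = 0
(b(13) - 86)*k(j(3)) = (0 - 86)*(2*3) = -86*6 = -516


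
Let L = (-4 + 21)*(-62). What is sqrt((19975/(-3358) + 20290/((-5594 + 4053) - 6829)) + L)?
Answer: I*sqrt(932495312674254)/936882 ≈ 32.594*I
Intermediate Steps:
L = -1054 (L = 17*(-62) = -1054)
sqrt((19975/(-3358) + 20290/((-5594 + 4053) - 6829)) + L) = sqrt((19975/(-3358) + 20290/((-5594 + 4053) - 6829)) - 1054) = sqrt((19975*(-1/3358) + 20290/(-1541 - 6829)) - 1054) = sqrt((-19975/3358 + 20290/(-8370)) - 1054) = sqrt((-19975/3358 + 20290*(-1/8370)) - 1054) = sqrt((-19975/3358 - 2029/837) - 1054) = sqrt(-23532457/2810646 - 1054) = sqrt(-2985953341/2810646) = I*sqrt(932495312674254)/936882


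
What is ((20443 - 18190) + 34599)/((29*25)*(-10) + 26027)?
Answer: 12284/6259 ≈ 1.9626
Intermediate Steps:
((20443 - 18190) + 34599)/((29*25)*(-10) + 26027) = (2253 + 34599)/(725*(-10) + 26027) = 36852/(-7250 + 26027) = 36852/18777 = 36852*(1/18777) = 12284/6259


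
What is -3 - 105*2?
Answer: -213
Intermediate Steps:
-3 - 105*2 = -3 - 210 = -213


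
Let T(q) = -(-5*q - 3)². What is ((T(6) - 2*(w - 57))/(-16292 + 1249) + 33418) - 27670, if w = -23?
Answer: 86468093/15043 ≈ 5748.1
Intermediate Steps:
T(q) = -(-3 - 5*q)²
((T(6) - 2*(w - 57))/(-16292 + 1249) + 33418) - 27670 = ((-(3 + 5*6)² - 2*(-23 - 57))/(-16292 + 1249) + 33418) - 27670 = ((-(3 + 30)² - 2*(-80))/(-15043) + 33418) - 27670 = ((-1*33² + 160)*(-1/15043) + 33418) - 27670 = ((-1*1089 + 160)*(-1/15043) + 33418) - 27670 = ((-1089 + 160)*(-1/15043) + 33418) - 27670 = (-929*(-1/15043) + 33418) - 27670 = (929/15043 + 33418) - 27670 = 502707903/15043 - 27670 = 86468093/15043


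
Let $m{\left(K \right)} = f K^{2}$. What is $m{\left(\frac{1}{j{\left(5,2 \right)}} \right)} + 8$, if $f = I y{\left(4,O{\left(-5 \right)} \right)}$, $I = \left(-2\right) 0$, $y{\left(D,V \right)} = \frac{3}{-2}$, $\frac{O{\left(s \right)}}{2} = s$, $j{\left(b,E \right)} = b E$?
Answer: $8$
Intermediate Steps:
$j{\left(b,E \right)} = E b$
$O{\left(s \right)} = 2 s$
$y{\left(D,V \right)} = - \frac{3}{2}$ ($y{\left(D,V \right)} = 3 \left(- \frac{1}{2}\right) = - \frac{3}{2}$)
$I = 0$
$f = 0$ ($f = 0 \left(- \frac{3}{2}\right) = 0$)
$m{\left(K \right)} = 0$ ($m{\left(K \right)} = 0 K^{2} = 0$)
$m{\left(\frac{1}{j{\left(5,2 \right)}} \right)} + 8 = 0 + 8 = 8$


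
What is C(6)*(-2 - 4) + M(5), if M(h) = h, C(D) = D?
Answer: -31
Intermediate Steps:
C(6)*(-2 - 4) + M(5) = 6*(-2 - 4) + 5 = 6*(-6) + 5 = -36 + 5 = -31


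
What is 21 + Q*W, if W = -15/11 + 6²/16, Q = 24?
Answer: 465/11 ≈ 42.273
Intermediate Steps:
W = 39/44 (W = -15*1/11 + 36*(1/16) = -15/11 + 9/4 = 39/44 ≈ 0.88636)
21 + Q*W = 21 + 24*(39/44) = 21 + 234/11 = 465/11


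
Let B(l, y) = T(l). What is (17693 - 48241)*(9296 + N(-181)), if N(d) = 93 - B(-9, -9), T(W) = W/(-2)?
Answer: -286677706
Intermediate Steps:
T(W) = -W/2 (T(W) = W*(-½) = -W/2)
B(l, y) = -l/2
N(d) = 177/2 (N(d) = 93 - (-1)*(-9)/2 = 93 - 1*9/2 = 93 - 9/2 = 177/2)
(17693 - 48241)*(9296 + N(-181)) = (17693 - 48241)*(9296 + 177/2) = -30548*18769/2 = -286677706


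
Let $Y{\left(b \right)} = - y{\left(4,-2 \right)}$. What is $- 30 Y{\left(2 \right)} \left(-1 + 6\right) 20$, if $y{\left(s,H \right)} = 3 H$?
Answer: $-18000$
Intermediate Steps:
$Y{\left(b \right)} = 6$ ($Y{\left(b \right)} = - 3 \left(-2\right) = \left(-1\right) \left(-6\right) = 6$)
$- 30 Y{\left(2 \right)} \left(-1 + 6\right) 20 = - 30 \cdot 6 \left(-1 + 6\right) 20 = - 30 \cdot 6 \cdot 5 \cdot 20 = \left(-30\right) 30 \cdot 20 = \left(-900\right) 20 = -18000$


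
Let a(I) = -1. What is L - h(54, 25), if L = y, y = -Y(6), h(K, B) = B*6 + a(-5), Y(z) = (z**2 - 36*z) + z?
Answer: 25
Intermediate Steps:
Y(z) = z**2 - 35*z
h(K, B) = -1 + 6*B (h(K, B) = B*6 - 1 = 6*B - 1 = -1 + 6*B)
y = 174 (y = -6*(-35 + 6) = -6*(-29) = -1*(-174) = 174)
L = 174
L - h(54, 25) = 174 - (-1 + 6*25) = 174 - (-1 + 150) = 174 - 1*149 = 174 - 149 = 25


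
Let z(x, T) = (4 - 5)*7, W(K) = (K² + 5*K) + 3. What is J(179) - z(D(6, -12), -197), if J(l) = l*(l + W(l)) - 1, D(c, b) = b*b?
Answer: 5928128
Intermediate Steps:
W(K) = 3 + K² + 5*K
D(c, b) = b²
z(x, T) = -7 (z(x, T) = -1*7 = -7)
J(l) = -1 + l*(3 + l² + 6*l) (J(l) = l*(l + (3 + l² + 5*l)) - 1 = l*(3 + l² + 6*l) - 1 = -1 + l*(3 + l² + 6*l))
J(179) - z(D(6, -12), -197) = (-1 + 179³ + 3*179 + 6*179²) - 1*(-7) = (-1 + 5735339 + 537 + 6*32041) + 7 = (-1 + 5735339 + 537 + 192246) + 7 = 5928121 + 7 = 5928128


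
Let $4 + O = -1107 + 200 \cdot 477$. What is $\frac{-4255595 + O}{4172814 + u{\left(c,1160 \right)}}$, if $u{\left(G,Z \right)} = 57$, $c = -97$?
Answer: $- \frac{1387102}{1390957} \approx -0.99723$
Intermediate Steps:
$O = 94289$ ($O = -4 + \left(-1107 + 200 \cdot 477\right) = -4 + \left(-1107 + 95400\right) = -4 + 94293 = 94289$)
$\frac{-4255595 + O}{4172814 + u{\left(c,1160 \right)}} = \frac{-4255595 + 94289}{4172814 + 57} = - \frac{4161306}{4172871} = \left(-4161306\right) \frac{1}{4172871} = - \frac{1387102}{1390957}$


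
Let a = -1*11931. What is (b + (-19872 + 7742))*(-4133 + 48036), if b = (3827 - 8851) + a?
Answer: -1276918755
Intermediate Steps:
a = -11931
b = -16955 (b = (3827 - 8851) - 11931 = -5024 - 11931 = -16955)
(b + (-19872 + 7742))*(-4133 + 48036) = (-16955 + (-19872 + 7742))*(-4133 + 48036) = (-16955 - 12130)*43903 = -29085*43903 = -1276918755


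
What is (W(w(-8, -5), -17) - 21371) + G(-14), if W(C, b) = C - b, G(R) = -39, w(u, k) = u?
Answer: -21401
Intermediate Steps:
(W(w(-8, -5), -17) - 21371) + G(-14) = ((-8 - 1*(-17)) - 21371) - 39 = ((-8 + 17) - 21371) - 39 = (9 - 21371) - 39 = -21362 - 39 = -21401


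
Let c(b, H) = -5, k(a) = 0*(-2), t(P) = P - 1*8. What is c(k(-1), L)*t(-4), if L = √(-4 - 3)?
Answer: 60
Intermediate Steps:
t(P) = -8 + P (t(P) = P - 8 = -8 + P)
L = I*√7 (L = √(-7) = I*√7 ≈ 2.6458*I)
k(a) = 0
c(k(-1), L)*t(-4) = -5*(-8 - 4) = -5*(-12) = 60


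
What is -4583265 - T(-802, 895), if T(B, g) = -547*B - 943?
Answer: -5021016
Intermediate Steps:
T(B, g) = -943 - 547*B
-4583265 - T(-802, 895) = -4583265 - (-943 - 547*(-802)) = -4583265 - (-943 + 438694) = -4583265 - 1*437751 = -4583265 - 437751 = -5021016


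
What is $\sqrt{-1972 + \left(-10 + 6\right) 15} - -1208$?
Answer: $1208 + 4 i \sqrt{127} \approx 1208.0 + 45.078 i$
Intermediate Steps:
$\sqrt{-1972 + \left(-10 + 6\right) 15} - -1208 = \sqrt{-1972 - 60} + 1208 = \sqrt{-2032} + 1208 = 4 i \sqrt{127} + 1208 = 1208 + 4 i \sqrt{127}$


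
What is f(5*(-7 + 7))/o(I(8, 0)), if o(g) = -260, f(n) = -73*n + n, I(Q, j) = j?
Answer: 0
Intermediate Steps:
f(n) = -72*n
f(5*(-7 + 7))/o(I(8, 0)) = -360*(-7 + 7)/(-260) = -360*0*(-1/260) = -72*0*(-1/260) = 0*(-1/260) = 0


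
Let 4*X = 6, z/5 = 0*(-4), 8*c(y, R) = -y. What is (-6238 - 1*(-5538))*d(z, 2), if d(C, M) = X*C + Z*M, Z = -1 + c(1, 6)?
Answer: 1575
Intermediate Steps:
c(y, R) = -y/8 (c(y, R) = (-y)/8 = -y/8)
z = 0 (z = 5*(0*(-4)) = 5*0 = 0)
Z = -9/8 (Z = -1 - ⅛*1 = -1 - ⅛ = -9/8 ≈ -1.1250)
X = 3/2 (X = (¼)*6 = 3/2 ≈ 1.5000)
d(C, M) = -9*M/8 + 3*C/2 (d(C, M) = 3*C/2 - 9*M/8 = -9*M/8 + 3*C/2)
(-6238 - 1*(-5538))*d(z, 2) = (-6238 - 1*(-5538))*(-9/8*2 + (3/2)*0) = (-6238 + 5538)*(-9/4 + 0) = -700*(-9/4) = 1575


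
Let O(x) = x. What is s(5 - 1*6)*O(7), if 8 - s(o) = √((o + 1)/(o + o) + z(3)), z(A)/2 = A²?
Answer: 56 - 21*√2 ≈ 26.302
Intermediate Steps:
z(A) = 2*A²
s(o) = 8 - √(18 + (1 + o)/(2*o)) (s(o) = 8 - √((o + 1)/(o + o) + 2*3²) = 8 - √((1 + o)/((2*o)) + 2*9) = 8 - √((1 + o)*(1/(2*o)) + 18) = 8 - √((1 + o)/(2*o) + 18) = 8 - √(18 + (1 + o)/(2*o)))
s(5 - 1*6)*O(7) = (8 - √(74 + 2/(5 - 1*6))/2)*7 = (8 - √(74 + 2/(5 - 6))/2)*7 = (8 - √(74 + 2/(-1))/2)*7 = (8 - √(74 + 2*(-1))/2)*7 = (8 - √(74 - 2)/2)*7 = (8 - 3*√2)*7 = 56 - 21*√2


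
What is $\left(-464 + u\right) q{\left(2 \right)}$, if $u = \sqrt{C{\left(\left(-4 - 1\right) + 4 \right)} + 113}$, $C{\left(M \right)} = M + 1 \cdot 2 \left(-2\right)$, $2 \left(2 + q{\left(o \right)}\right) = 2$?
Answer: $464 - 6 \sqrt{3} \approx 453.61$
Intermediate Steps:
$q{\left(o \right)} = -1$ ($q{\left(o \right)} = -2 + \frac{1}{2} \cdot 2 = -2 + 1 = -1$)
$C{\left(M \right)} = -4 + M$ ($C{\left(M \right)} = M + 2 \left(-2\right) = M - 4 = -4 + M$)
$u = 6 \sqrt{3}$ ($u = \sqrt{\left(-4 + \left(\left(-4 - 1\right) + 4\right)\right) + 113} = \sqrt{\left(-4 + \left(-5 + 4\right)\right) + 113} = \sqrt{\left(-4 - 1\right) + 113} = \sqrt{-5 + 113} = \sqrt{108} = 6 \sqrt{3} \approx 10.392$)
$\left(-464 + u\right) q{\left(2 \right)} = \left(-464 + 6 \sqrt{3}\right) \left(-1\right) = 464 - 6 \sqrt{3}$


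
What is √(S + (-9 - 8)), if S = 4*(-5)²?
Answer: √83 ≈ 9.1104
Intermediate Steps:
S = 100 (S = 4*25 = 100)
√(S + (-9 - 8)) = √(100 + (-9 - 8)) = √(100 - 17) = √83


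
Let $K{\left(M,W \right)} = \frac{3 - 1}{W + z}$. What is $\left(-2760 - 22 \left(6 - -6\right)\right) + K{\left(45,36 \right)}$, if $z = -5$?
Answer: $- \frac{93742}{31} \approx -3023.9$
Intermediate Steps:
$K{\left(M,W \right)} = \frac{2}{-5 + W}$ ($K{\left(M,W \right)} = \frac{3 - 1}{W - 5} = \frac{2}{-5 + W}$)
$\left(-2760 - 22 \left(6 - -6\right)\right) + K{\left(45,36 \right)} = \left(-2760 - 22 \left(6 - -6\right)\right) + \frac{2}{-5 + 36} = \left(-2760 - 22 \left(6 + 6\right)\right) + \frac{2}{31} = \left(-2760 - 264\right) + 2 \cdot \frac{1}{31} = \left(-2760 - 264\right) + \frac{2}{31} = -3024 + \frac{2}{31} = - \frac{93742}{31}$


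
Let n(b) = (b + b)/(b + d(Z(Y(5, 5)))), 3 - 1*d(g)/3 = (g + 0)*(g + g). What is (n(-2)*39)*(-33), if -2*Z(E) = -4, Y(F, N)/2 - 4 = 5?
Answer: -5148/17 ≈ -302.82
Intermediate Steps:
Y(F, N) = 18 (Y(F, N) = 8 + 2*5 = 8 + 10 = 18)
Z(E) = 2 (Z(E) = -1/2*(-4) = 2)
d(g) = 9 - 6*g**2 (d(g) = 9 - 3*(g + 0)*(g + g) = 9 - 3*g*2*g = 9 - 6*g**2)
n(b) = 2*b/(-15 + b) (n(b) = (b + b)/(b + (9 - 6*2**2)) = (2*b)/(b + (9 - 6*4)) = (2*b)/(b + (9 - 24)) = (2*b)/(b - 15) = (2*b)/(-15 + b) = 2*b/(-15 + b))
(n(-2)*39)*(-33) = ((2*(-2)/(-15 - 2))*39)*(-33) = ((2*(-2)/(-17))*39)*(-33) = ((2*(-2)*(-1/17))*39)*(-33) = ((4/17)*39)*(-33) = (156/17)*(-33) = -5148/17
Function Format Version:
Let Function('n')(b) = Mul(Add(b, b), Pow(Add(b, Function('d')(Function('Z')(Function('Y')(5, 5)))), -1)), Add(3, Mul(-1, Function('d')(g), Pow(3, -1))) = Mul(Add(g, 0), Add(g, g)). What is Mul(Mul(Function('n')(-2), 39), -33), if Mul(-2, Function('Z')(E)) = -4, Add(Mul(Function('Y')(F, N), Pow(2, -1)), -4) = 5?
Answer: Rational(-5148, 17) ≈ -302.82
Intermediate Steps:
Function('Y')(F, N) = 18 (Function('Y')(F, N) = Add(8, Mul(2, 5)) = Add(8, 10) = 18)
Function('Z')(E) = 2 (Function('Z')(E) = Mul(Rational(-1, 2), -4) = 2)
Function('d')(g) = Add(9, Mul(-6, Pow(g, 2))) (Function('d')(g) = Add(9, Mul(-3, Mul(Add(g, 0), Add(g, g)))) = Add(9, Mul(-3, Mul(g, Mul(2, g)))) = Add(9, Mul(-3, Mul(2, Pow(g, 2)))) = Add(9, Mul(-6, Pow(g, 2))))
Function('n')(b) = Mul(2, b, Pow(Add(-15, b), -1)) (Function('n')(b) = Mul(Add(b, b), Pow(Add(b, Add(9, Mul(-6, Pow(2, 2)))), -1)) = Mul(Mul(2, b), Pow(Add(b, Add(9, Mul(-6, 4))), -1)) = Mul(Mul(2, b), Pow(Add(b, Add(9, -24)), -1)) = Mul(Mul(2, b), Pow(Add(b, -15), -1)) = Mul(Mul(2, b), Pow(Add(-15, b), -1)) = Mul(2, b, Pow(Add(-15, b), -1)))
Mul(Mul(Function('n')(-2), 39), -33) = Mul(Mul(Mul(2, -2, Pow(Add(-15, -2), -1)), 39), -33) = Mul(Mul(Mul(2, -2, Pow(-17, -1)), 39), -33) = Mul(Mul(Mul(2, -2, Rational(-1, 17)), 39), -33) = Mul(Mul(Rational(4, 17), 39), -33) = Mul(Rational(156, 17), -33) = Rational(-5148, 17)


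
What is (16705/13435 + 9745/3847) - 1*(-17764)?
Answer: 183663533838/10336889 ≈ 17768.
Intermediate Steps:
(16705/13435 + 9745/3847) - 1*(-17764) = (16705*(1/13435) + 9745*(1/3847)) + 17764 = (3341/2687 + 9745/3847) + 17764 = 39037642/10336889 + 17764 = 183663533838/10336889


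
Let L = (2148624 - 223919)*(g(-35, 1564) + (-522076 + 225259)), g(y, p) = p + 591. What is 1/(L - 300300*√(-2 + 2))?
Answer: -1/567137424710 ≈ -1.7632e-12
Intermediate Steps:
g(y, p) = 591 + p
L = -567137424710 (L = (2148624 - 223919)*((591 + 1564) + (-522076 + 225259)) = 1924705*(2155 - 296817) = 1924705*(-294662) = -567137424710)
1/(L - 300300*√(-2 + 2)) = 1/(-567137424710 - 300300*√(-2 + 2)) = 1/(-567137424710 - 300300*√0) = 1/(-567137424710 - 300300*0) = 1/(-567137424710 + 0) = 1/(-567137424710) = -1/567137424710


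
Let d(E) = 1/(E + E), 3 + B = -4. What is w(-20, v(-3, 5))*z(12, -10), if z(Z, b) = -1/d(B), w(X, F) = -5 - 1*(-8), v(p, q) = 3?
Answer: 42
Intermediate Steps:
B = -7 (B = -3 - 4 = -7)
d(E) = 1/(2*E)
w(X, F) = 3 (w(X, F) = -5 + 8 = 3)
z(Z, b) = 14 (z(Z, b) = -1/((½)/(-7)) = -1/((½)*(-⅐)) = -1/(-1/14) = -1*(-14) = 14)
w(-20, v(-3, 5))*z(12, -10) = 3*14 = 42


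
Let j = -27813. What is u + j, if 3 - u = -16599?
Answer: -11211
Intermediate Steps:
u = 16602 (u = 3 - 1*(-16599) = 3 + 16599 = 16602)
u + j = 16602 - 27813 = -11211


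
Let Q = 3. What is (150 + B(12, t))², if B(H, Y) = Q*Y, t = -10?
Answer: 14400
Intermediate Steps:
B(H, Y) = 3*Y
(150 + B(12, t))² = (150 + 3*(-10))² = (150 - 30)² = 120² = 14400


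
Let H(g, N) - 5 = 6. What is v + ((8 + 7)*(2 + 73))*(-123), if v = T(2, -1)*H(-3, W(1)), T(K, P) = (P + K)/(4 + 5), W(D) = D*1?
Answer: -1245364/9 ≈ -1.3837e+5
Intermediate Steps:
W(D) = D
T(K, P) = K/9 + P/9 (T(K, P) = (K + P)/9 = (K + P)*(⅑) = K/9 + P/9)
H(g, N) = 11 (H(g, N) = 5 + 6 = 11)
v = 11/9 (v = ((⅑)*2 + (⅑)*(-1))*11 = (2/9 - ⅑)*11 = (⅑)*11 = 11/9 ≈ 1.2222)
v + ((8 + 7)*(2 + 73))*(-123) = 11/9 + ((8 + 7)*(2 + 73))*(-123) = 11/9 + (15*75)*(-123) = 11/9 + 1125*(-123) = 11/9 - 138375 = -1245364/9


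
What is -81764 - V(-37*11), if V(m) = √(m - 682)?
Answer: -81764 - 33*I ≈ -81764.0 - 33.0*I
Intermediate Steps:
V(m) = √(-682 + m)
-81764 - V(-37*11) = -81764 - √(-682 - 37*11) = -81764 - √(-682 - 407) = -81764 - √(-1089) = -81764 - 33*I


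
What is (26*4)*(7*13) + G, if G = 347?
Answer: 9811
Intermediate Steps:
(26*4)*(7*13) + G = (26*4)*(7*13) + 347 = 104*91 + 347 = 9464 + 347 = 9811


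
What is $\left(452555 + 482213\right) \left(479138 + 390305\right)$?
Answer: $812727494224$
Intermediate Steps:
$\left(452555 + 482213\right) \left(479138 + 390305\right) = 934768 \cdot 869443 = 812727494224$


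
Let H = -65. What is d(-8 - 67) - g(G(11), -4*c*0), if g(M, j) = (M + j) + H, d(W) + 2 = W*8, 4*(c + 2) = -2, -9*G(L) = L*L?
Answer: -4712/9 ≈ -523.56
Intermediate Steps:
G(L) = -L²/9 (G(L) = -L*L/9 = -L²/9)
c = -5/2 (c = -2 + (¼)*(-2) = -2 - ½ = -5/2 ≈ -2.5000)
d(W) = -2 + 8*W (d(W) = -2 + W*8 = -2 + 8*W)
g(M, j) = -65 + M + j (g(M, j) = (M + j) - 65 = -65 + M + j)
d(-8 - 67) - g(G(11), -4*c*0) = (-2 + 8*(-8 - 67)) - (-65 - ⅑*11² - 4*(-5/2)*0) = (-2 + 8*(-75)) - (-65 - ⅑*121 + 10*0) = (-2 - 600) - (-65 - 121/9 + 0) = -602 - 1*(-706/9) = -602 + 706/9 = -4712/9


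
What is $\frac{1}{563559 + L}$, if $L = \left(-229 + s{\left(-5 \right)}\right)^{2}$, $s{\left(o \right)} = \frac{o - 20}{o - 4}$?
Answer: $\frac{81}{49793575} \approx 1.6267 \cdot 10^{-6}$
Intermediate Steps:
$s{\left(o \right)} = \frac{-20 + o}{-4 + o}$
$L = \frac{4145296}{81}$ ($L = \left(-229 + \frac{-20 - 5}{-4 - 5}\right)^{2} = \left(-229 + \frac{1}{-9} \left(-25\right)\right)^{2} = \left(-229 - - \frac{25}{9}\right)^{2} = \left(-229 + \frac{25}{9}\right)^{2} = \left(- \frac{2036}{9}\right)^{2} = \frac{4145296}{81} \approx 51177.0$)
$\frac{1}{563559 + L} = \frac{1}{563559 + \frac{4145296}{81}} = \frac{1}{\frac{49793575}{81}} = \frac{81}{49793575}$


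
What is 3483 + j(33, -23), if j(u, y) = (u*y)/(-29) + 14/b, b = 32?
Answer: 1628459/464 ≈ 3509.6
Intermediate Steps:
j(u, y) = 7/16 - u*y/29 (j(u, y) = (u*y)/(-29) + 14/32 = (u*y)*(-1/29) + 14*(1/32) = -u*y/29 + 7/16 = 7/16 - u*y/29)
3483 + j(33, -23) = 3483 + (7/16 - 1/29*33*(-23)) = 3483 + (7/16 + 759/29) = 3483 + 12347/464 = 1628459/464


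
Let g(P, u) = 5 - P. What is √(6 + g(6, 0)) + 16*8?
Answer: 128 + √5 ≈ 130.24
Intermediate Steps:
√(6 + g(6, 0)) + 16*8 = √(6 + (5 - 1*6)) + 16*8 = √(6 + (5 - 6)) + 128 = √(6 - 1) + 128 = √5 + 128 = 128 + √5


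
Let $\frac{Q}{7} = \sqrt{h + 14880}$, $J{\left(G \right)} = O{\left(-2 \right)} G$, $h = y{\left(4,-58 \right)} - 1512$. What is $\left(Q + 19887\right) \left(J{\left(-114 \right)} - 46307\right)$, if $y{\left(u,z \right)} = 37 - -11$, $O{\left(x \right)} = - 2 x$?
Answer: $-929975781 - 654682 \sqrt{3354} \approx -9.6789 \cdot 10^{8}$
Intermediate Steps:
$y{\left(u,z \right)} = 48$ ($y{\left(u,z \right)} = 37 + 11 = 48$)
$h = -1464$ ($h = 48 - 1512 = -1464$)
$J{\left(G \right)} = 4 G$ ($J{\left(G \right)} = \left(-2\right) \left(-2\right) G = 4 G$)
$Q = 14 \sqrt{3354}$ ($Q = 7 \sqrt{-1464 + 14880} = 7 \sqrt{13416} = 7 \cdot 2 \sqrt{3354} = 14 \sqrt{3354} \approx 810.79$)
$\left(Q + 19887\right) \left(J{\left(-114 \right)} - 46307\right) = \left(14 \sqrt{3354} + 19887\right) \left(4 \left(-114\right) - 46307\right) = \left(19887 + 14 \sqrt{3354}\right) \left(-456 - 46307\right) = \left(19887 + 14 \sqrt{3354}\right) \left(-46763\right) = -929975781 - 654682 \sqrt{3354}$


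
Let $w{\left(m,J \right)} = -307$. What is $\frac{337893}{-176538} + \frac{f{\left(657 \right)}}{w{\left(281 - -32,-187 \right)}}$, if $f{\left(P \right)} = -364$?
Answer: $- \frac{13157773}{18065722} \approx -0.72833$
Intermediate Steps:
$\frac{337893}{-176538} + \frac{f{\left(657 \right)}}{w{\left(281 - -32,-187 \right)}} = \frac{337893}{-176538} - \frac{364}{-307} = 337893 \left(- \frac{1}{176538}\right) - - \frac{364}{307} = - \frac{112631}{58846} + \frac{364}{307} = - \frac{13157773}{18065722}$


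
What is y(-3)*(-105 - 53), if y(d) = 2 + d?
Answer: 158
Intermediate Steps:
y(-3)*(-105 - 53) = (2 - 3)*(-105 - 53) = -1*(-158) = 158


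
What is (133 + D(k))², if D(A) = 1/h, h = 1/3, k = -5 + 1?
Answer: 18496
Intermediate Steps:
k = -4
h = ⅓ (h = 1*(⅓) = ⅓ ≈ 0.33333)
D(A) = 3 (D(A) = 1/(⅓) = 3)
(133 + D(k))² = (133 + 3)² = 136² = 18496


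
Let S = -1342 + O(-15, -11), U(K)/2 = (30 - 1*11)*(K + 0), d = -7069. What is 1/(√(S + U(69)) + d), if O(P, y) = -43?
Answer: -7069/49969524 - √1237/49969524 ≈ -0.00014217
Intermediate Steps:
U(K) = 38*K (U(K) = 2*((30 - 1*11)*(K + 0)) = 2*((30 - 11)*K) = 2*(19*K) = 38*K)
S = -1385 (S = -1342 - 43 = -1385)
1/(√(S + U(69)) + d) = 1/(√(-1385 + 38*69) - 7069) = 1/(√(-1385 + 2622) - 7069) = 1/(√1237 - 7069) = 1/(-7069 + √1237)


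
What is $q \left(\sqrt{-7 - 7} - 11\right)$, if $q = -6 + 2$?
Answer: $44 - 4 i \sqrt{14} \approx 44.0 - 14.967 i$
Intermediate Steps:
$q = -4$
$q \left(\sqrt{-7 - 7} - 11\right) = - 4 \left(\sqrt{-7 - 7} - 11\right) = - 4 \left(\sqrt{-14} - 11\right) = - 4 \left(i \sqrt{14} - 11\right) = - 4 \left(-11 + i \sqrt{14}\right) = 44 - 4 i \sqrt{14}$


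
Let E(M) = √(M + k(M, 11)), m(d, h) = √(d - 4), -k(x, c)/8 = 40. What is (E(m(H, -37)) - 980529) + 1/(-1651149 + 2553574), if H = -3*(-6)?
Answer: -884853882824/902425 + I*√(320 - √14) ≈ -9.8053e+5 + 17.784*I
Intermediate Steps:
k(x, c) = -320 (k(x, c) = -8*40 = -320)
H = 18
m(d, h) = √(-4 + d)
E(M) = √(-320 + M) (E(M) = √(M - 320) = √(-320 + M))
(E(m(H, -37)) - 980529) + 1/(-1651149 + 2553574) = (√(-320 + √(-4 + 18)) - 980529) + 1/(-1651149 + 2553574) = (√(-320 + √14) - 980529) + 1/902425 = (-980529 + √(-320 + √14)) + 1/902425 = -884853882824/902425 + √(-320 + √14)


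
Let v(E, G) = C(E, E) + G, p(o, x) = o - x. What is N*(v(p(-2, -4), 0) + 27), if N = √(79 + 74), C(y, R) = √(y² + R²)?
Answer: 6*√34 + 81*√17 ≈ 368.96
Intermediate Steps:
C(y, R) = √(R² + y²)
v(E, G) = G + √2*√(E²) (v(E, G) = √(E² + E²) + G = √(2*E²) + G = √2*√(E²) + G = G + √2*√(E²))
N = 3*√17 (N = √153 = 3*√17 ≈ 12.369)
N*(v(p(-2, -4), 0) + 27) = (3*√17)*((0 + √2*√((-2 - 1*(-4))²)) + 27) = (3*√17)*((0 + √2*√((-2 + 4)²)) + 27) = (3*√17)*((0 + √2*√(2²)) + 27) = (3*√17)*((0 + √2*√4) + 27) = (3*√17)*((0 + √2*2) + 27) = (3*√17)*((0 + 2*√2) + 27) = (3*√17)*(2*√2 + 27) = (3*√17)*(27 + 2*√2) = 3*√17*(27 + 2*√2)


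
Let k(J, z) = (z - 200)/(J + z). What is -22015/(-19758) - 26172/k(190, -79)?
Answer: 172387237/16554 ≈ 10414.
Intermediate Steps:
k(J, z) = (-200 + z)/(J + z)
-22015/(-19758) - 26172/k(190, -79) = -22015/(-19758) - 26172*(190 - 79)/(-200 - 79) = -22015*(-1/19758) - 26172/(-279/111) = 595/534 - 26172/((1/111)*(-279)) = 595/534 - 26172/(-93/37) = 595/534 - 26172*(-37/93) = 595/534 + 322788/31 = 172387237/16554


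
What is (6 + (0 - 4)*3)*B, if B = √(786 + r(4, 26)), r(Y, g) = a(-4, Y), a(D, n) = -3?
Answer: -18*√87 ≈ -167.89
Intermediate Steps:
r(Y, g) = -3
B = 3*√87 (B = √(786 - 3) = √783 = 3*√87 ≈ 27.982)
(6 + (0 - 4)*3)*B = (6 + (0 - 4)*3)*(3*√87) = (6 - 4*3)*(3*√87) = (6 - 12)*(3*√87) = -18*√87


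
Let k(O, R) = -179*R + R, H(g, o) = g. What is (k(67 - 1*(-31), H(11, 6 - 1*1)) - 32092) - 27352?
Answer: -61402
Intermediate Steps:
k(O, R) = -178*R
(k(67 - 1*(-31), H(11, 6 - 1*1)) - 32092) - 27352 = (-178*11 - 32092) - 27352 = (-1958 - 32092) - 27352 = -34050 - 27352 = -61402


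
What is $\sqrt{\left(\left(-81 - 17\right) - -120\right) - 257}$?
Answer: $i \sqrt{235} \approx 15.33 i$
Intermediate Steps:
$\sqrt{\left(\left(-81 - 17\right) - -120\right) - 257} = \sqrt{\left(-98 + 120\right) - 257} = \sqrt{22 - 257} = \sqrt{-235} = i \sqrt{235}$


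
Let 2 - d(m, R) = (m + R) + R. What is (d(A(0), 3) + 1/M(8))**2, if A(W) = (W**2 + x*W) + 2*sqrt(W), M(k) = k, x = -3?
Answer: 961/64 ≈ 15.016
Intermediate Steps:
A(W) = W**2 - 3*W + 2*sqrt(W) (A(W) = (W**2 - 3*W) + 2*sqrt(W) = W**2 - 3*W + 2*sqrt(W))
d(m, R) = 2 - m - 2*R (d(m, R) = 2 - ((m + R) + R) = 2 - ((R + m) + R) = 2 - (m + 2*R) = 2 + (-m - 2*R) = 2 - m - 2*R)
(d(A(0), 3) + 1/M(8))**2 = ((2 - (0**2 - 3*0 + 2*sqrt(0)) - 2*3) + 1/8)**2 = ((2 - (0 + 0 + 2*0) - 6) + 1/8)**2 = ((2 - (0 + 0 + 0) - 6) + 1/8)**2 = ((2 - 1*0 - 6) + 1/8)**2 = ((2 + 0 - 6) + 1/8)**2 = (-4 + 1/8)**2 = (-31/8)**2 = 961/64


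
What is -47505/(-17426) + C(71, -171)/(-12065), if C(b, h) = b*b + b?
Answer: 484066113/210244690 ≈ 2.3024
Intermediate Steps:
C(b, h) = b + b² (C(b, h) = b² + b = b + b²)
-47505/(-17426) + C(71, -171)/(-12065) = -47505/(-17426) + (71*(1 + 71))/(-12065) = -47505*(-1/17426) + (71*72)*(-1/12065) = 47505/17426 + 5112*(-1/12065) = 47505/17426 - 5112/12065 = 484066113/210244690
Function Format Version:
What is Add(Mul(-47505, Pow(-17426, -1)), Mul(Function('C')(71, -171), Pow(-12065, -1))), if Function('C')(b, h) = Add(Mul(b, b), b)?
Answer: Rational(484066113, 210244690) ≈ 2.3024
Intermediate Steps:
Function('C')(b, h) = Add(b, Pow(b, 2)) (Function('C')(b, h) = Add(Pow(b, 2), b) = Add(b, Pow(b, 2)))
Add(Mul(-47505, Pow(-17426, -1)), Mul(Function('C')(71, -171), Pow(-12065, -1))) = Add(Mul(-47505, Pow(-17426, -1)), Mul(Mul(71, Add(1, 71)), Pow(-12065, -1))) = Add(Mul(-47505, Rational(-1, 17426)), Mul(Mul(71, 72), Rational(-1, 12065))) = Add(Rational(47505, 17426), Mul(5112, Rational(-1, 12065))) = Add(Rational(47505, 17426), Rational(-5112, 12065)) = Rational(484066113, 210244690)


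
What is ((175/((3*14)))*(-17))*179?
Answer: -76075/6 ≈ -12679.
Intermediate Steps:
((175/((3*14)))*(-17))*179 = ((175/42)*(-17))*179 = ((175*(1/42))*(-17))*179 = ((25/6)*(-17))*179 = -425/6*179 = -76075/6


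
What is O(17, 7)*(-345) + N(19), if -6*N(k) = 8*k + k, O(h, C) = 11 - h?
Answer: 4083/2 ≈ 2041.5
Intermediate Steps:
N(k) = -3*k/2 (N(k) = -(8*k + k)/6 = -3*k/2)
O(17, 7)*(-345) + N(19) = (11 - 1*17)*(-345) - 3/2*19 = (11 - 17)*(-345) - 57/2 = -6*(-345) - 57/2 = 2070 - 57/2 = 4083/2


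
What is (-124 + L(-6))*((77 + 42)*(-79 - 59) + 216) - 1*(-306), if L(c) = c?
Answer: 2107086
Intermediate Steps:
(-124 + L(-6))*((77 + 42)*(-79 - 59) + 216) - 1*(-306) = (-124 - 6)*((77 + 42)*(-79 - 59) + 216) - 1*(-306) = -130*(119*(-138) + 216) + 306 = -130*(-16422 + 216) + 306 = -130*(-16206) + 306 = 2106780 + 306 = 2107086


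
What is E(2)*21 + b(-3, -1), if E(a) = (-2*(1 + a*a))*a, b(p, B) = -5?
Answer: -425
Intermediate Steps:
E(a) = a*(-2 - 2*a**2) (E(a) = (-2*(1 + a**2))*a = (-2 - 2*a**2)*a = a*(-2 - 2*a**2))
E(2)*21 + b(-3, -1) = -2*2*(1 + 2**2)*21 - 5 = -2*2*(1 + 4)*21 - 5 = -2*2*5*21 - 5 = -20*21 - 5 = -420 - 5 = -425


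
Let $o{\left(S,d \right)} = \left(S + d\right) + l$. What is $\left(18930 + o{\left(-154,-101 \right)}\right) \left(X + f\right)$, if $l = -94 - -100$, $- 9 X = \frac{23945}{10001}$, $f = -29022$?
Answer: $- \frac{16266575045461}{30003} \approx -5.4216 \cdot 10^{8}$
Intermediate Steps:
$X = - \frac{23945}{90009}$ ($X = - \frac{23945 \cdot \frac{1}{10001}}{9} = \left(- \frac{1}{9}\right) \frac{23945}{10001} = - \frac{23945}{90009} \approx -0.26603$)
$l = 6$ ($l = -94 + 100 = 6$)
$o{\left(S,d \right)} = 6 + S + d$ ($o{\left(S,d \right)} = \left(S + d\right) + 6 = 6 + S + d$)
$\left(18930 + o{\left(-154,-101 \right)}\right) \left(X + f\right) = \left(18930 - 249\right) \left(- \frac{23945}{90009} - 29022\right) = \left(18930 - 249\right) \left(- \frac{2612265143}{90009}\right) = 18681 \left(- \frac{2612265143}{90009}\right) = - \frac{16266575045461}{30003}$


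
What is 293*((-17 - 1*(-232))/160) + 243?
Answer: 20375/32 ≈ 636.72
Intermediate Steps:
293*((-17 - 1*(-232))/160) + 243 = 293*((-17 + 232)*(1/160)) + 243 = 293*(215*(1/160)) + 243 = 293*(43/32) + 243 = 12599/32 + 243 = 20375/32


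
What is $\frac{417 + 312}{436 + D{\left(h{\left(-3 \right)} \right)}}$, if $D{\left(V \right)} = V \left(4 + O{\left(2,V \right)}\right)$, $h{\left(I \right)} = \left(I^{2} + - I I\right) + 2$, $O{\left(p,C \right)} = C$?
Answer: $\frac{729}{448} \approx 1.6272$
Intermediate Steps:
$h{\left(I \right)} = 2$ ($h{\left(I \right)} = \left(I^{2} - I^{2}\right) + 2 = 0 + 2 = 2$)
$D{\left(V \right)} = V \left(4 + V\right)$
$\frac{417 + 312}{436 + D{\left(h{\left(-3 \right)} \right)}} = \frac{417 + 312}{436 + 2 \left(4 + 2\right)} = \frac{729}{436 + 2 \cdot 6} = \frac{729}{436 + 12} = \frac{729}{448}$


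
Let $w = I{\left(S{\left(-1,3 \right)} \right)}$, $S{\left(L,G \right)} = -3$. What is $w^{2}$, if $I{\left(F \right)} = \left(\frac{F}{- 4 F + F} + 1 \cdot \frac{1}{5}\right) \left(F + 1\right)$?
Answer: $\frac{16}{225} \approx 0.071111$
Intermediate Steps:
$I{\left(F \right)} = - \frac{2}{15} - \frac{2 F}{15}$ ($I{\left(F \right)} = \left(\frac{F}{\left(-3\right) F} + 1 \cdot \frac{1}{5}\right) \left(1 + F\right) = \left(F \left(- \frac{1}{3 F}\right) + \frac{1}{5}\right) \left(1 + F\right) = \left(- \frac{1}{3} + \frac{1}{5}\right) \left(1 + F\right) = - \frac{2 \left(1 + F\right)}{15} = - \frac{2}{15} - \frac{2 F}{15}$)
$w = \frac{4}{15}$ ($w = - \frac{2}{15} - - \frac{2}{5} = - \frac{2}{15} + \frac{2}{5} = \frac{4}{15} \approx 0.26667$)
$w^{2} = \left(\frac{4}{15}\right)^{2} = \frac{16}{225}$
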